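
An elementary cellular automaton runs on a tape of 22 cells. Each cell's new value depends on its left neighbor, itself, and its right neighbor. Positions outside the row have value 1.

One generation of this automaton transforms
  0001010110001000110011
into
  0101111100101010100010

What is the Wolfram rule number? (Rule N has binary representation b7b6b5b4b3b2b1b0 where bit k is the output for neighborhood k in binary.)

45

position 21: 111 → 0  (bit 7 = 0)
position 8: 110 → 0  (bit 6 = 0)
position 4: 101 → 1  (bit 5 = 1)
position 0: 100 → 0  (bit 4 = 0)
position 7: 011 → 1  (bit 3 = 1)
position 3: 010 → 1  (bit 2 = 1)
position 2: 001 → 0  (bit 1 = 0)
position 1: 000 → 1  (bit 0 = 1)
bits b7..b0 = 00101101 = 45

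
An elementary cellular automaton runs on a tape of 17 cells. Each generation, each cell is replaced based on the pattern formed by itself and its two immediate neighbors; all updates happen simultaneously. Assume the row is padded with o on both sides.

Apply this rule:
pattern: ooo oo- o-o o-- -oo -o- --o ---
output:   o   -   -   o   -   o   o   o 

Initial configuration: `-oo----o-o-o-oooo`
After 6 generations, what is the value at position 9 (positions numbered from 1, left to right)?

-

generation 1: ---ooooo-o-o--ooo
generation 2: ooo-ooo--o-ooo-oo
generation 3: oo---o-ooo--o---o
generation 4: o-oooo--o-oooooo-
generation 5: ---oo-ooo--oooo--
generation 6: ooo----o-oo-oo-oo
position 9 holds -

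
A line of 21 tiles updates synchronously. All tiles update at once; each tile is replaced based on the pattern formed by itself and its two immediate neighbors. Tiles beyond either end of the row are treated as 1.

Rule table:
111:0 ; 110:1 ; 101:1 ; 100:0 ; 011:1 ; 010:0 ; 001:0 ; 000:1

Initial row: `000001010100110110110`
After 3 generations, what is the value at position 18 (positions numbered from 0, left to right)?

1

011100101000111111111
110100010010100000000
011001000001001111110
position 18 holds 1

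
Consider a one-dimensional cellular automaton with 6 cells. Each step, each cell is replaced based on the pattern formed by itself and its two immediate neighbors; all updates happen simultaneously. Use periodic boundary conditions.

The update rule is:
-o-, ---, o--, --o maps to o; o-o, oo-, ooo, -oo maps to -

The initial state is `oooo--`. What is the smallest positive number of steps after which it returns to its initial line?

2

----oo
oooo--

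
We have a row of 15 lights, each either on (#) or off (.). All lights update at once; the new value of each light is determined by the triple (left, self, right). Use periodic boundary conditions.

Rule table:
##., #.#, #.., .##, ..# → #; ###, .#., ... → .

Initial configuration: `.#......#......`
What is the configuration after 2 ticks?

.#.#..#.#.#...#

tick 1: #.#....#.#.....
tick 2: .#.#..#.#.#...#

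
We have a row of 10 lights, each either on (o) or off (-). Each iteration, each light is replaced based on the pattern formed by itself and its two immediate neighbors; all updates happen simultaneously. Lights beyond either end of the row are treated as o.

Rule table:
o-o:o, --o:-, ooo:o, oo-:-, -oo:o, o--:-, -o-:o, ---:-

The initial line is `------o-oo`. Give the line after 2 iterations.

------oooo
------oooo

------oooo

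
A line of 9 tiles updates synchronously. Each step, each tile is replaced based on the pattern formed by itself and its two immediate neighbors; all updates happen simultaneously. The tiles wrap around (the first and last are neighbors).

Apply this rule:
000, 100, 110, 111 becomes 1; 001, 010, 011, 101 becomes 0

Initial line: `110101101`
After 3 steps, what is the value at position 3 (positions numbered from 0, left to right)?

110000100
011110010
001111001
position 3 holds 1

1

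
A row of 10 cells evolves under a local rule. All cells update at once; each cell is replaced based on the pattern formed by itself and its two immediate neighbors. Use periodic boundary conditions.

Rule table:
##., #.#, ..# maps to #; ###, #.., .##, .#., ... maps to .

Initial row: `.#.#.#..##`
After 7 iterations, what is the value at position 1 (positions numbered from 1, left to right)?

.

#.#.#..#.#
##.#..#.#.
.##..#.#.#
#.#.#.#.#.
.#.#.#.#.#
#.#.#.#.#.  (repeats iteration 4; period 2)
iteration 7: .#.#.#.#.#
position 1 holds .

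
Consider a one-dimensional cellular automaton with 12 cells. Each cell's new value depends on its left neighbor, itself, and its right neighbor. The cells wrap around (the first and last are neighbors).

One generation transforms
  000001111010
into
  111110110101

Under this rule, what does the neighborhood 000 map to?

At position 0 the neighborhood is 000; the next row has 1 there.

1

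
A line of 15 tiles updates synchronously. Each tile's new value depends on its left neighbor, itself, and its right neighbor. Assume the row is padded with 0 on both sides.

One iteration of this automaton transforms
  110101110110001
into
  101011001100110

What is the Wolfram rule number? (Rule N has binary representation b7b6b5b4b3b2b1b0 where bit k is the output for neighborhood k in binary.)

43

position 6: 111 → 0  (bit 7 = 0)
position 1: 110 → 0  (bit 6 = 0)
position 2: 101 → 1  (bit 5 = 1)
position 11: 100 → 0  (bit 4 = 0)
position 0: 011 → 1  (bit 3 = 1)
position 3: 010 → 0  (bit 2 = 0)
position 13: 001 → 1  (bit 1 = 1)
position 12: 000 → 1  (bit 0 = 1)
bits b7..b0 = 00101011 = 43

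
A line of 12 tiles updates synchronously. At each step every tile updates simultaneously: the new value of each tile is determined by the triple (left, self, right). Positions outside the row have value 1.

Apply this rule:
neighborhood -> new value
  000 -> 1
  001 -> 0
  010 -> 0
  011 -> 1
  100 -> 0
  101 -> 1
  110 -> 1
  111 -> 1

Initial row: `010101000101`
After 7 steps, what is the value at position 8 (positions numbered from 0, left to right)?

step 1: 101010010011
step 2: 110100000011
step 3: 111001111011
step 4: 111001111111
step 5: 111001111111  (fixed point — unchanged through step 7)
position 8 holds 1

1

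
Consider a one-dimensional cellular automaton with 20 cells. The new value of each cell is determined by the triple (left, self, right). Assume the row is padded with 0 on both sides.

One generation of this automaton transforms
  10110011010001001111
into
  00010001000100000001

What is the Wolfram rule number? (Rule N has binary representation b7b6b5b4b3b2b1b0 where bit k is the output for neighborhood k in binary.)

65

position 17: 111 → 0  (bit 7 = 0)
position 3: 110 → 1  (bit 6 = 1)
position 1: 101 → 0  (bit 5 = 0)
position 4: 100 → 0  (bit 4 = 0)
position 2: 011 → 0  (bit 3 = 0)
position 0: 010 → 0  (bit 2 = 0)
position 5: 001 → 0  (bit 1 = 0)
position 11: 000 → 1  (bit 0 = 1)
bits b7..b0 = 01000001 = 65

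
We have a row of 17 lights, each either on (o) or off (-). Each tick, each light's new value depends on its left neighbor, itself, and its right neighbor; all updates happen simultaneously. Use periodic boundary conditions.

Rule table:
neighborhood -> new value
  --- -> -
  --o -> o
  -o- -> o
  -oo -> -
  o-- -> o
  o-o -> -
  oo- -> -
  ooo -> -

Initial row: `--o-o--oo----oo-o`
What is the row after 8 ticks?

ooo-ooo--o--o---o
-------ooooooo-o-
------o--------oo
o----ooo------o--
oo--o---o----oooo
--oooo-ooo--o----
-o--------oooo---
ooo------o----o--

ooo------o----o--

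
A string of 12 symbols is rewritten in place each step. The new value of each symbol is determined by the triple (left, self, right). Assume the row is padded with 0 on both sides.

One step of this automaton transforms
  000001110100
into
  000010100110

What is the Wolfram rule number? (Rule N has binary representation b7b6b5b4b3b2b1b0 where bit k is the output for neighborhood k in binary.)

150

position 6: 111 → 1  (bit 7 = 1)
position 7: 110 → 0  (bit 6 = 0)
position 8: 101 → 0  (bit 5 = 0)
position 10: 100 → 1  (bit 4 = 1)
position 5: 011 → 0  (bit 3 = 0)
position 9: 010 → 1  (bit 2 = 1)
position 4: 001 → 1  (bit 1 = 1)
position 0: 000 → 0  (bit 0 = 0)
bits b7..b0 = 10010110 = 150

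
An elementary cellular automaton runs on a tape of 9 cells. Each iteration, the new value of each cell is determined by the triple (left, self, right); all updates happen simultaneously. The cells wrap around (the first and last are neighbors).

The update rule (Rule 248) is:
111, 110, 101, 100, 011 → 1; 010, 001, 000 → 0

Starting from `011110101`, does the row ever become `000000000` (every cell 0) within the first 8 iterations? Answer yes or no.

no

111111010
111111101
111111111
111111111  (fixed point — unchanged through iteration 8)
iteration 8 is 111111111, still not uniform 0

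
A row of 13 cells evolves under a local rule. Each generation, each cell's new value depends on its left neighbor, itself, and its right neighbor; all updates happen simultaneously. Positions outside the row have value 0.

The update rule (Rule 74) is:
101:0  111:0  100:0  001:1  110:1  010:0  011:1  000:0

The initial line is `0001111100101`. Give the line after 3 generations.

1101010000000

generation 1: 0011000101000
generation 2: 0111001000000
generation 3: 1101010000000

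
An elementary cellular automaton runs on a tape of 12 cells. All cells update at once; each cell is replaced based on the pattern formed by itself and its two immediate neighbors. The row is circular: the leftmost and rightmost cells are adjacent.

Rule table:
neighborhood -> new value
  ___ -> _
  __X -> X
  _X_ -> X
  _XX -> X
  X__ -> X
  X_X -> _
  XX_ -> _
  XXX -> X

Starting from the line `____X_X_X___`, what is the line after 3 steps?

_XX_XXX_X_XX

step 1: ___XX_X_XX__
step 2: __XX__X_X_X_
step 3: _XX_XXX_X_XX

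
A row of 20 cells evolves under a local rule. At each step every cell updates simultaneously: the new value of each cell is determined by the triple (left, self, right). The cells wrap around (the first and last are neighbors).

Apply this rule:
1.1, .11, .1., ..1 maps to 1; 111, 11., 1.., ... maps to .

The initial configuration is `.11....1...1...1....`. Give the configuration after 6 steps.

11....11..11..11....
1....11..11..11....1
....11..11..11....11
...11..11..11....11.
..11..11..11....11..
.11..11..11....11...

.11..11..11....11...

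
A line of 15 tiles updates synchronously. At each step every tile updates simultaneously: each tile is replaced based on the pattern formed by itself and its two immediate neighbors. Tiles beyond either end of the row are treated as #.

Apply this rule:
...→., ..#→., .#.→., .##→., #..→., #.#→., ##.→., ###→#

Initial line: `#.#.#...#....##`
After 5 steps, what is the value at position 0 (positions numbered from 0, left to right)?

..............#
...............
...............  (fixed point — unchanged through step 5)
position 0 holds .

.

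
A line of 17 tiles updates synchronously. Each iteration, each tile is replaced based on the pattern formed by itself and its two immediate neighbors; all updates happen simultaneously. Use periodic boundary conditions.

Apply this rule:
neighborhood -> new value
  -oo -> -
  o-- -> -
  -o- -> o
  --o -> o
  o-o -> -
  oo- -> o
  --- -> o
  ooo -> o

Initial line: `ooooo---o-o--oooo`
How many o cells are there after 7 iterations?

9

iteration 1: ooooo-ooo-o-o-ooo
iteration 2: ooooo--oo-o-o--oo
iteration 3: ooooo-o-o-o-o-o-o
iteration 4: ooooo-o-o-o-o-o--
iteration 5: -oooo-o-o-o-o-o-o
iteration 6: --ooo-o-o-o-o-o-o
iteration 7: -o-oo-o-o-o-o-o-o
count of o: 9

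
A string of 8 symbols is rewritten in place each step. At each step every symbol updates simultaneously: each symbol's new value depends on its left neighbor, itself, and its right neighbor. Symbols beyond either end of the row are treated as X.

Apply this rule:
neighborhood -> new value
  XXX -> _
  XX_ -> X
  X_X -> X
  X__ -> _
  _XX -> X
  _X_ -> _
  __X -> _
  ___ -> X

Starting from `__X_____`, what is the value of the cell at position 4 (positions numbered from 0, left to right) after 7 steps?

_

____XXX_
_XX_X_XX
XXXX_XX_
___XXXXX
_X_X____
X_X__XX_
XX___XXX
position 4 holds _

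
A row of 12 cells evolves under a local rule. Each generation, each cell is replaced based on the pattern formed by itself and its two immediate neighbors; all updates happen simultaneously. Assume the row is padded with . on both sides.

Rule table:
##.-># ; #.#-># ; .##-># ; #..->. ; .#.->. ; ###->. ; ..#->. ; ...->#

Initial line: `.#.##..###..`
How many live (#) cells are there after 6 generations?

generation 1: ..###..#.#.#
generation 2: #.#.#...#.#.
generation 3: .#.#..#..#..
generation 4: ..#........#
generation 5: #...######..
generation 6: ..#.#....#.#
count of #: 4

4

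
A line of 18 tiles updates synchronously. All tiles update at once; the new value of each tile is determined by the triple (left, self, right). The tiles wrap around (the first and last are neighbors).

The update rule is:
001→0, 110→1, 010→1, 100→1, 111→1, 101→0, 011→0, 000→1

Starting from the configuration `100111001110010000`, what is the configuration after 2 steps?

step 1: 110011100111011110
step 2: 011001110011001110

011001110011001110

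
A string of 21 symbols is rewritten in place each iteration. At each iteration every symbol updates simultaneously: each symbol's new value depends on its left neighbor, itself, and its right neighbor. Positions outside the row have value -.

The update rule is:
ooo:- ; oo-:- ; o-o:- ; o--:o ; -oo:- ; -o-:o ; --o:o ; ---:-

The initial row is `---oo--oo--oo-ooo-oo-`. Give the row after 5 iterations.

--o--oo--oo---------o
-oooo--oo--o-------oo
o----oo--oooo-----o--
oo--o--oo----o---ooo-
--ooooo--o--ooo-o---o

--ooooo--o--ooo-o---o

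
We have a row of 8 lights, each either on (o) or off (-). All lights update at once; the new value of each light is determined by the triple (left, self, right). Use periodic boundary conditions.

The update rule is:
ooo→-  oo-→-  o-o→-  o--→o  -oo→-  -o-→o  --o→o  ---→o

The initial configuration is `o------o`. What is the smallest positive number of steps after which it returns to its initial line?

-oooooo-
o------o

2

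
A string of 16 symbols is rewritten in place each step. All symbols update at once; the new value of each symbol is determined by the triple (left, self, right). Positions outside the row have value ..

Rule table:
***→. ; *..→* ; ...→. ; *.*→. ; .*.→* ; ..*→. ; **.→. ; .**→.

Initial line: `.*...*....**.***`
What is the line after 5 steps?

.....**..**.....

step 1: .**..**.........
step 2: ...*...*........
step 3: ...**..**.......
step 4: .....*...*......
step 5: .....**..**.....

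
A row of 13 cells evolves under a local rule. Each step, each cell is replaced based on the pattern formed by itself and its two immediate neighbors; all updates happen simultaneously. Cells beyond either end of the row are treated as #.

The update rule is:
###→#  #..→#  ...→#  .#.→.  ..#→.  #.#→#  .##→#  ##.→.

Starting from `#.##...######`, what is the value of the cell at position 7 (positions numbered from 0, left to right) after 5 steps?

step 1: .##.##.######
step 2: ##.##.#######
step 3: #.##.########
step 4: .##.#########
step 5: ##.##########
position 7 holds #

#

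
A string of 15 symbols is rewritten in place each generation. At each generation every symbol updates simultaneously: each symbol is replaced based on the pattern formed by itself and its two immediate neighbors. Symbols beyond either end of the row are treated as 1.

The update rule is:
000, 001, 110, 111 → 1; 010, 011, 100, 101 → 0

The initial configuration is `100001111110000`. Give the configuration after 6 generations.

100111111000011

generation 1: 101110111110111
generation 2: 100110011110011
generation 3: 101010101110101
generation 4: 100000000110000
generation 5: 101111111010111
generation 6: 100111111000011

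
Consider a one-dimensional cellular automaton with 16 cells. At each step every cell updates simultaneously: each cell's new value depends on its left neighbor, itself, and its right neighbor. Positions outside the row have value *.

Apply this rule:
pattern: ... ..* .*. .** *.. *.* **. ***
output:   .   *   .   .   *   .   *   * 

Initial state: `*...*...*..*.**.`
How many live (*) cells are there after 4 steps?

step 1: **.*.*.*.**...*.
step 2: **........**.*..
step 3: ***......*.*..**
step 4: ****....*...**.*
count of *: 8

8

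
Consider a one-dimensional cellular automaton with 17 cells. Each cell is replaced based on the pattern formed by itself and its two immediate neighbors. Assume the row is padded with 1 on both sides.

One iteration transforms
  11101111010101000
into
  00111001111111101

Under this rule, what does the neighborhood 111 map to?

At position 0 the neighborhood is 111; the next row has 0 there.

0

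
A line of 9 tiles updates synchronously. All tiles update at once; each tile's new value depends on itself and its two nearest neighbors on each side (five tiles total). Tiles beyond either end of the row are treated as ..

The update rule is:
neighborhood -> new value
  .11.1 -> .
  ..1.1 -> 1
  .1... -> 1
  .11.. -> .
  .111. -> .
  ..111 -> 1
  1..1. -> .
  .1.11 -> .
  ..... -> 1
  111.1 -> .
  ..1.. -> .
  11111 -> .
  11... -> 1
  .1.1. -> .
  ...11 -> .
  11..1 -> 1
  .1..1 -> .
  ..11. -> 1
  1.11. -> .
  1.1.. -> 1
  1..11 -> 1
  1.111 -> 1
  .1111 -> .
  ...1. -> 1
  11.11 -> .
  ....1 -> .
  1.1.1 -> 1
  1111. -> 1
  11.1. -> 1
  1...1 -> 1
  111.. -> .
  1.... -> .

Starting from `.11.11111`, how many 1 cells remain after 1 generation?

3

.1..1..1.
count of 1: 3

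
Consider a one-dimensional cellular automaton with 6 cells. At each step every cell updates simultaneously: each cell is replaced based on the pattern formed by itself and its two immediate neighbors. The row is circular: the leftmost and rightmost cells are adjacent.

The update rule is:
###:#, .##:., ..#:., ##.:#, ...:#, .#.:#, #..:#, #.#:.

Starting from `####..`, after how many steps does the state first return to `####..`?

.####.
..####
#..###
##..##
###..#
####..

6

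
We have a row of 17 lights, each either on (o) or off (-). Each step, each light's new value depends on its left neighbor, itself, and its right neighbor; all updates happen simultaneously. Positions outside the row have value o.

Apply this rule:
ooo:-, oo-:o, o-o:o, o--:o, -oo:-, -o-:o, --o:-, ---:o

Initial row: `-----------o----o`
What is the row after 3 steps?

oooooooo--ooo--oo

oooooooooo-oooo--
---------oo---oo-
oooooooo--ooo--oo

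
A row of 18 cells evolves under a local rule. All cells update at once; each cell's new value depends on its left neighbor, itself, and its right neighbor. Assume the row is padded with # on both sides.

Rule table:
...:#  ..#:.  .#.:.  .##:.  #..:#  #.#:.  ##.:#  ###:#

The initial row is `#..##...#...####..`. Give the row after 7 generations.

########..###..##.

##..###..##..####.
###..###..##..###.
####..###..##..##.
#####..###..##..#.
######..###..##...
#######..###..###.
########..###..##.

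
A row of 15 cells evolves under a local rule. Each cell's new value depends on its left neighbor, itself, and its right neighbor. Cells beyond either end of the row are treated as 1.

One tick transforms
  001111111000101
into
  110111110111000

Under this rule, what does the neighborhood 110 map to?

At position 8 the neighborhood is 110; the next row has 0 there.

0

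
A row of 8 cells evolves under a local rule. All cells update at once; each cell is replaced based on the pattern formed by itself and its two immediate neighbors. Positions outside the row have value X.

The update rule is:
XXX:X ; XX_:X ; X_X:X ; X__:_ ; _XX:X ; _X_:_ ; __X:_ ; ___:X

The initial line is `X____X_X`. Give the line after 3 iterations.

XXXX__XX

iteration 1: X_XX__XX
iteration 2: XXXX__XX
iteration 3: XXXX__XX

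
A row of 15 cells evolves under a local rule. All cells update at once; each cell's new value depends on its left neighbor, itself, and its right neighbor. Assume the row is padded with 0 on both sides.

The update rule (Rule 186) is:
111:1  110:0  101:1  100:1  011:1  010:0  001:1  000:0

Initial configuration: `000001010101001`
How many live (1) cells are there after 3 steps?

000010101010110
000101010101101
001010101011010
count of 1: 7

7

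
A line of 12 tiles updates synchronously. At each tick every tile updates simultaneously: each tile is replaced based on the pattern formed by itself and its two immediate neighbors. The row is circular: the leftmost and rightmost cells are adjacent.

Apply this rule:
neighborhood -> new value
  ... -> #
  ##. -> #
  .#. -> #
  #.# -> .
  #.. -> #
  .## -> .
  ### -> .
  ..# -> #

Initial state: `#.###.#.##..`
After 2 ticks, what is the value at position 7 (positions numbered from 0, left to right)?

tick 1: #...#.#..###
tick 2: #####.###...
position 7 holds #

#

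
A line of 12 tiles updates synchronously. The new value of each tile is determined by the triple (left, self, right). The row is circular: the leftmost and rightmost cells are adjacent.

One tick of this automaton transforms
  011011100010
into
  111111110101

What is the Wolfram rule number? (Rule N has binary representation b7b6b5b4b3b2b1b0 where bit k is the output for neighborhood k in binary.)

250

position 5: 111 → 1  (bit 7 = 1)
position 2: 110 → 1  (bit 6 = 1)
position 3: 101 → 1  (bit 5 = 1)
position 7: 100 → 1  (bit 4 = 1)
position 1: 011 → 1  (bit 3 = 1)
position 10: 010 → 0  (bit 2 = 0)
position 0: 001 → 1  (bit 1 = 1)
position 8: 000 → 0  (bit 0 = 0)
bits b7..b0 = 11111010 = 250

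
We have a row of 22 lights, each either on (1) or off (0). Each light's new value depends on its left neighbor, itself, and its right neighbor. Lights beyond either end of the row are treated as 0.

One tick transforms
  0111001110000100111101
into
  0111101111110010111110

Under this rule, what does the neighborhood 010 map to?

At position 13 the neighborhood is 010; the next row has 0 there.

0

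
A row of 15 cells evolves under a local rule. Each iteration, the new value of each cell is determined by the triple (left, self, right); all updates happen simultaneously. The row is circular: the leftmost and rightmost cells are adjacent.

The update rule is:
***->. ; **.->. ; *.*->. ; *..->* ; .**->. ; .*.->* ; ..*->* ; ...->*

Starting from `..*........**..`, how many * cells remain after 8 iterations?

2

***********..**
...........**..
***********..**  (repeats iteration 1; period 2)
iteration 8: ...........**..
count of *: 2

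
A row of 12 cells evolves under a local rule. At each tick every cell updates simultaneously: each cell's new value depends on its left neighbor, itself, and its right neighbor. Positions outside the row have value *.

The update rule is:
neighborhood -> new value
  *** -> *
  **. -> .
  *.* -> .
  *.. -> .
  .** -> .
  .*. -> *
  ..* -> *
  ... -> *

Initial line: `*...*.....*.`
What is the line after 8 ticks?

tick 1: ..***.*****.
tick 2: .*.*...***..
tick 3: .*.*.**.*..*
tick 4: .*.*....*.*.
tick 5: .*.*.****.*.
tick 6: .*.*..**..*.
tick 7: .*.*.*...**.
tick 8: .*.*.*.**...

.*.*.*.**...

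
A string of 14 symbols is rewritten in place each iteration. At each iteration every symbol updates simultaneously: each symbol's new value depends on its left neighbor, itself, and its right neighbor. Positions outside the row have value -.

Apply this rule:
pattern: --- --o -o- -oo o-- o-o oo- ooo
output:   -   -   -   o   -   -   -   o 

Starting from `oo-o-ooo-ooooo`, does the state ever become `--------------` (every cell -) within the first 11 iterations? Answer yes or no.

iteration 1: o----oo--oooo-
iteration 2: -----o---ooo--
iteration 3: ---------oo---
iteration 4: ---------o----
iteration 5: --------------
all cells are - at iteration 5

yes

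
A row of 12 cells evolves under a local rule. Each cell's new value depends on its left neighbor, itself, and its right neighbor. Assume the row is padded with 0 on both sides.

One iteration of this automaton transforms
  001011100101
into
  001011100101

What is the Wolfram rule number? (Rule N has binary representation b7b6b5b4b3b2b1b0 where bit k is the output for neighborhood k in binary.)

204

position 5: 111 → 1  (bit 7 = 1)
position 6: 110 → 1  (bit 6 = 1)
position 3: 101 → 0  (bit 5 = 0)
position 7: 100 → 0  (bit 4 = 0)
position 4: 011 → 1  (bit 3 = 1)
position 2: 010 → 1  (bit 2 = 1)
position 1: 001 → 0  (bit 1 = 0)
position 0: 000 → 0  (bit 0 = 0)
bits b7..b0 = 11001100 = 204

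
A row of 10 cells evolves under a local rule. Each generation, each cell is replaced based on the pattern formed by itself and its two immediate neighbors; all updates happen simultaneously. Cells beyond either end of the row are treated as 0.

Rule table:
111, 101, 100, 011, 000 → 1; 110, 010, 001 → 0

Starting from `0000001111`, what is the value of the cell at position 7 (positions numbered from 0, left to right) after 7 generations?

1111101110
1111011101
1110111010
1101110101
1011101010
0111010101
0110101010
position 7 holds 0

0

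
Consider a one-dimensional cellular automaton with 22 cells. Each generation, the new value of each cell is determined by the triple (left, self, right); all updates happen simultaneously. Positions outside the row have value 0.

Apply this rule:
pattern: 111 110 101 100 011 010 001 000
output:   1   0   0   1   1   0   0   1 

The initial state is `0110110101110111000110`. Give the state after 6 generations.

generation 1: 0100100001100110110101
generation 2: 0010011101010100100000
generation 3: 1001011000000010011111
generation 4: 0100010111111001011110
generation 5: 0011000111110100011101
generation 6: 1010110111100011011000

1010110111100011011000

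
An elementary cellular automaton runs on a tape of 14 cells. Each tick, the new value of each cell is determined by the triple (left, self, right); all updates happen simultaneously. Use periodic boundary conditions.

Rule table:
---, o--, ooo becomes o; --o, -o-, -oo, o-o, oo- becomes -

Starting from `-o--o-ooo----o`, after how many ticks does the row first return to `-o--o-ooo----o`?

3

tick 1: --o----o-ooo--
tick 2: o--ooo----o-oo
tick 3: -o--o-ooo----o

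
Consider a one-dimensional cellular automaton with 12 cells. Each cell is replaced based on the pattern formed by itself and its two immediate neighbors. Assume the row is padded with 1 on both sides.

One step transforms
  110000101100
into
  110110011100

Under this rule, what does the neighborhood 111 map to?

At position 0 the neighborhood is 111; the next row has 1 there.

1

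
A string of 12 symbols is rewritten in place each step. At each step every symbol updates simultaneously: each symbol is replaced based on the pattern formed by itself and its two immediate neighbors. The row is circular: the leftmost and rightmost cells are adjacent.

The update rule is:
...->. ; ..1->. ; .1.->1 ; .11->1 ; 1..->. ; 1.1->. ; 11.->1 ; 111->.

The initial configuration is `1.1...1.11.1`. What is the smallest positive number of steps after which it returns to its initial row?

1

1.1...1.11.1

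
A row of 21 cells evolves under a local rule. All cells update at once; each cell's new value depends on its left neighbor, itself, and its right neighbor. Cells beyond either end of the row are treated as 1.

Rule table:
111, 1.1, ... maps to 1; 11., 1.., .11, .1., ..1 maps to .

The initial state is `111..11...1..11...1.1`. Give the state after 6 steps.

..1..11111..1....1..1

11......1.......1..1.
1..1111...11111.....1
....11..1..111..111..
.11.........1....1...
1...1111111...11...1.
..1..11111..1....1..1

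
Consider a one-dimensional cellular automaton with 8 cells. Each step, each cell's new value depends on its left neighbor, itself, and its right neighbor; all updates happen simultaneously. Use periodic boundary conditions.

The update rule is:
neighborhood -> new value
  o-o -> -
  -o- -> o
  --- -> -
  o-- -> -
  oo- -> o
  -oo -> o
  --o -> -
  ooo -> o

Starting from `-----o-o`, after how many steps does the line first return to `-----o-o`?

-----o-o

1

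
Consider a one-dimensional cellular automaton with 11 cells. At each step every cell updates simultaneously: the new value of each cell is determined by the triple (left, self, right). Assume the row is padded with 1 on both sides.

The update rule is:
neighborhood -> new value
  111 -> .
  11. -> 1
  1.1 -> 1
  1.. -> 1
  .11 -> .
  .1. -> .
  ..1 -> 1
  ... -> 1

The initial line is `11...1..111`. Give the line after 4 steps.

.1111.11...
1...11.1111
1111.11....
...11.11111

...11.11111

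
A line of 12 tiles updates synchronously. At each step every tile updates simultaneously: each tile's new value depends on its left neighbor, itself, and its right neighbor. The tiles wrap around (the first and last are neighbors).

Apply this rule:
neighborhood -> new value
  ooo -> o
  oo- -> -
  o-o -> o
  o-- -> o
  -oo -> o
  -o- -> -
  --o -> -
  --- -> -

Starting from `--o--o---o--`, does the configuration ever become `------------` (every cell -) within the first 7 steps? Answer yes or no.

no

step 1: ---o--o---o-
step 2: ----o--o---o
step 3: o----o--o---
step 4: -o----o--o--
step 5: --o----o--o-
step 6: ---o----o--o
step 7: o---o----o--
step 7 is o---o----o--, still not uniform -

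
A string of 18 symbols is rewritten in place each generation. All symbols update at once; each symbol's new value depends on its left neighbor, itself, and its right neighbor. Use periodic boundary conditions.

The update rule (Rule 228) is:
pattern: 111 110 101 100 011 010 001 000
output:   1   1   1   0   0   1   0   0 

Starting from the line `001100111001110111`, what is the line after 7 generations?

000100001000000001

000100011000111011
000100001000011101
000100001000001111
000100001000000111
000100001000000011
000100001000000001
000100001000000001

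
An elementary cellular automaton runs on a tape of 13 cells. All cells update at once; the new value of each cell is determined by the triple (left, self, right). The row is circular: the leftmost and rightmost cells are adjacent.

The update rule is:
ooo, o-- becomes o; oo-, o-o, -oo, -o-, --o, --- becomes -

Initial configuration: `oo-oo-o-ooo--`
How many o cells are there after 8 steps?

1

---------o-o-
------------o
o------------
-o-----------
--o----------
---o---------
----o--------
-----o-------
count of o: 1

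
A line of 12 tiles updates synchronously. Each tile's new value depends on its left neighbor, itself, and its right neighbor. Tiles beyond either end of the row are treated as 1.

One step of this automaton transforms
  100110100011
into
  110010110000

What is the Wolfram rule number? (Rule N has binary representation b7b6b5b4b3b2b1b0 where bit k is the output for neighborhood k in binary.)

position 11: 111 → 0  (bit 7 = 0)
position 0: 110 → 1  (bit 6 = 1)
position 5: 101 → 0  (bit 5 = 0)
position 1: 100 → 1  (bit 4 = 1)
position 3: 011 → 0  (bit 3 = 0)
position 6: 010 → 1  (bit 2 = 1)
position 2: 001 → 0  (bit 1 = 0)
position 8: 000 → 0  (bit 0 = 0)
bits b7..b0 = 01010100 = 84

84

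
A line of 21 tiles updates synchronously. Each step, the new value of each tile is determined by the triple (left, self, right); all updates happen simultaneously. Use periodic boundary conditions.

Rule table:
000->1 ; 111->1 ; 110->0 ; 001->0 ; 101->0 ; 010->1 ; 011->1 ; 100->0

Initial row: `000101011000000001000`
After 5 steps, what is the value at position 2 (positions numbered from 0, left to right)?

0

step 1: 110101010011111101011
step 2: 100101010011111001011
step 3: 000101010011110001011
step 4: 010101010011100101010
step 5: 010101010011000101010
position 2 holds 0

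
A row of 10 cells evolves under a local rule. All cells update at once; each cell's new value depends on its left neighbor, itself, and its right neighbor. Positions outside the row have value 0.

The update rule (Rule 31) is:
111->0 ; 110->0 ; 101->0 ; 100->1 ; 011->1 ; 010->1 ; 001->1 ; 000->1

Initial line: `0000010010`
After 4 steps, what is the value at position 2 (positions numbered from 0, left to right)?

1111111111
1000000000
1111111111  (repeats step 1; period 2)
step 4: 1000000000
position 2 holds 0

0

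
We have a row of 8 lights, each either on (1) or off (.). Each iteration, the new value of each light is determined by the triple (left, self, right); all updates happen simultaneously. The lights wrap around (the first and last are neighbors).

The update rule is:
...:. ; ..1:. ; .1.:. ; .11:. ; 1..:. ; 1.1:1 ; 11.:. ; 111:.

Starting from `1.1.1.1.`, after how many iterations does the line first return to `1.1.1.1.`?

.1.1.1.1
1.1.1.1.

2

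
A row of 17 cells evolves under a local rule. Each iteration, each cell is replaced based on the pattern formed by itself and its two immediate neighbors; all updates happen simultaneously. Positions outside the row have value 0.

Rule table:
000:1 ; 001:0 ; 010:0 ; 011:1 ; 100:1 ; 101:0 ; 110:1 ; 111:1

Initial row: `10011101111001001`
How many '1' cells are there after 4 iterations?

01011101111100100
00011101111110011
11011101111111011
11011101111111011
count of 1: 14

14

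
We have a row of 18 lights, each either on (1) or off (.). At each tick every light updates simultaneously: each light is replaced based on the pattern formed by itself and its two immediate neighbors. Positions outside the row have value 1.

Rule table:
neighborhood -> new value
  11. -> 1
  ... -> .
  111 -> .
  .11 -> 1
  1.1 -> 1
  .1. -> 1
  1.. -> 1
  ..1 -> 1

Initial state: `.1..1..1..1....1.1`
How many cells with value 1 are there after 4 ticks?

111111111111..1111
...........1111...
1.........11..11.1
11.......111111111
count of 1: 11

11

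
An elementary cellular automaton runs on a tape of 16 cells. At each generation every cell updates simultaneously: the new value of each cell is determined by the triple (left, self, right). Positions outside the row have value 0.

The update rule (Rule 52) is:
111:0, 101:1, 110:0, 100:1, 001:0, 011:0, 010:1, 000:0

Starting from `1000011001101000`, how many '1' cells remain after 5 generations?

generation 1: 1100000100011100
generation 2: 0010000110000010
generation 3: 0011000001000011
generation 4: 0000100001100000
generation 5: 0000110000010000
count of 1: 3

3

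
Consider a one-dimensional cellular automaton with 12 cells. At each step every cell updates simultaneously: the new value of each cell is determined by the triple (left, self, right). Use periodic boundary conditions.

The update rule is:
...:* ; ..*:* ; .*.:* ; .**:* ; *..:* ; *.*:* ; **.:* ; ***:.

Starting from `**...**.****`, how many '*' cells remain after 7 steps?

step 1: .********...
step 2: **......****
step 3: .********...  (repeats step 1; period 2)
step 7: .********...
count of *: 8

8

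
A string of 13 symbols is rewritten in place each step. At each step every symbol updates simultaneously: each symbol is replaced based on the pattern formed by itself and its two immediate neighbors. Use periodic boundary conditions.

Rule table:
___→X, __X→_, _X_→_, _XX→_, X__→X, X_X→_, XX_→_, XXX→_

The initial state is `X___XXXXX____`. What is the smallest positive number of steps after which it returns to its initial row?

26

step 1: _XX______XXX_
step 2: ___XXXXX____X
step 3: XX______XXX__
step 4: __XXXXX____X_
step 5: X______XXX__X
step 6: _XXXXX____X__
step 7: ______XXX__XX
step 8: XXXXX____X___
step 9: _____XXX__XX_
step 10: XXXX____X___X
step 11: ____XXX__XX__
step 12: XXX____X___XX
step 13: ___XXX__XX___
step 14: XX____X___XXX
step 15: __XXX__XX____
step 16: X____X___XXXX
step 17: _XXX__XX_____
step 18: ____X___XXXXX
step 19: XXX__XX______
step 20: ___X___XXXXX_
step 21: XX__XX______X
step 22: __X___XXXXX__
step 23: X__XX______XX
step 24: _X___XXXXX___
step 25: __XX______XXX
step 26: X___XXXXX____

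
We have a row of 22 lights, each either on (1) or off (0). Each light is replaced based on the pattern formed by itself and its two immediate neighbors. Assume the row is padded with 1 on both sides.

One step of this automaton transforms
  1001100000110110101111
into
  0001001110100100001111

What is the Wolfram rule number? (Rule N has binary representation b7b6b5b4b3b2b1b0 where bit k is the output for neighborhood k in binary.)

position 19: 111 → 1  (bit 7 = 1)
position 0: 110 → 0  (bit 6 = 0)
position 12: 101 → 0  (bit 5 = 0)
position 1: 100 → 0  (bit 4 = 0)
position 3: 011 → 1  (bit 3 = 1)
position 16: 010 → 0  (bit 2 = 0)
position 2: 001 → 0  (bit 1 = 0)
position 6: 000 → 1  (bit 0 = 1)
bits b7..b0 = 10001001 = 137

137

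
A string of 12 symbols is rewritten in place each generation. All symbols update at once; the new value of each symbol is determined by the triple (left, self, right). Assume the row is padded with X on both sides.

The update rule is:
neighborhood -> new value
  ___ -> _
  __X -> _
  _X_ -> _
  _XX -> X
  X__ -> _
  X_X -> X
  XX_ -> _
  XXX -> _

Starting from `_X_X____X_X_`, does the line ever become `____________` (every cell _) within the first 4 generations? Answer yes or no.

no

X_X______X_X
_X________XX
X_________X_
___________X
generation 4 is ___________X, still not uniform _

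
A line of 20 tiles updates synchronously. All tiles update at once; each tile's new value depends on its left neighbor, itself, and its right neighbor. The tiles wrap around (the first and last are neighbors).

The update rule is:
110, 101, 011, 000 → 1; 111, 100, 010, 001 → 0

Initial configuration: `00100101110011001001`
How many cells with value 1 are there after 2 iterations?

15

00000011010011000000
11111011100011011111
count of 1: 15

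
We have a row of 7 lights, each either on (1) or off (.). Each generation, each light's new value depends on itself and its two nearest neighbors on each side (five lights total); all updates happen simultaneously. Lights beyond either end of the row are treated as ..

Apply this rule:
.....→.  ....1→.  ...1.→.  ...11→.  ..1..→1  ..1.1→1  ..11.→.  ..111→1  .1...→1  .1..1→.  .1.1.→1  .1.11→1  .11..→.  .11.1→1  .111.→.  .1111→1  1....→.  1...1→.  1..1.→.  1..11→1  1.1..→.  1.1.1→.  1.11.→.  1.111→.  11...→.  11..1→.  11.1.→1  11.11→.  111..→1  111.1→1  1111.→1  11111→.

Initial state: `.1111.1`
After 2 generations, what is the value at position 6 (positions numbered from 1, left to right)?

.11111.
.11.11.
position 6 holds 1

1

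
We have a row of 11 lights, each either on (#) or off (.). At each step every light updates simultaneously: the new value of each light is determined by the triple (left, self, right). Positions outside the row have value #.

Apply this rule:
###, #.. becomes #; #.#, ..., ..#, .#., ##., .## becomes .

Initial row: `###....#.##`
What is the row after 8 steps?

##.#......#
#...#......
.#...#.....
..#...#....
#..#...#...
.#..#...#..
..#..#...#.
#..#..#....

#..#..#....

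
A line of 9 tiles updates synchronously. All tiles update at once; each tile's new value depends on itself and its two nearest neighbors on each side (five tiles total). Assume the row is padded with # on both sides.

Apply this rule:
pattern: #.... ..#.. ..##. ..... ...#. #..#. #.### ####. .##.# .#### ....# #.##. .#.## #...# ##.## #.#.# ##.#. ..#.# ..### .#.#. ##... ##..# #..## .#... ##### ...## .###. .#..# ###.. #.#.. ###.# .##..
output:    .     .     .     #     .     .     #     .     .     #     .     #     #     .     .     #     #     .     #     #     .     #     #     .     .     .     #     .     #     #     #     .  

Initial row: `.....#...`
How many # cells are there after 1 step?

..#......
count of #: 1

1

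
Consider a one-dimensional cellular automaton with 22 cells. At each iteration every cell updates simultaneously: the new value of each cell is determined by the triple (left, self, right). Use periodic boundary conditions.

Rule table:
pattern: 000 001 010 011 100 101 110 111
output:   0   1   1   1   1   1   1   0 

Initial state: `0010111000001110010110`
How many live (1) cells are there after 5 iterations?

17

0111101100011011111111
1100111110111110000001
0111100011100011000011
1100110110110111100111
0111111111111100111100
count of 1: 17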